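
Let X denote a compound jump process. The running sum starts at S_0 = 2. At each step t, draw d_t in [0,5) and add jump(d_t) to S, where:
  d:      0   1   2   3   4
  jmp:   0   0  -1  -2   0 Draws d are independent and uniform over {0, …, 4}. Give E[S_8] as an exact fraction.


Outcome values over d=0..4: [0, 0, -1, -2, 0]
Σy = -3, Σy² = 5, M = 5
μ = -3/5 = -3/5,  σ² = 5/5 − (-3/5)² = 16/25
E[S_8] = 2 + 8·(-3/5) = -14/5

-14/5


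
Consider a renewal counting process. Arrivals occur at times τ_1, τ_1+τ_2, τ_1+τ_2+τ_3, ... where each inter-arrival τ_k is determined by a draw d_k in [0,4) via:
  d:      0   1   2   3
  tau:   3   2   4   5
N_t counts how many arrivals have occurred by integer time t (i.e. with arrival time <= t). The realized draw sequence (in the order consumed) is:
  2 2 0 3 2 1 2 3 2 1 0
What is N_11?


draw d_1=2: τ_1=4, arrival time A_1=4
draw d_2=2: τ_2=4, arrival time A_2=8
draw d_3=0: τ_3=3, arrival time A_3=11
draw d_4=3: τ_4=5, arrival time A_4=16
draw d_5=2: τ_5=4, arrival time A_5=20
draw d_6=1: τ_6=2, arrival time A_6=22
draw d_7=2: τ_7=4, arrival time A_7=26
draw d_8=3: τ_8=5, arrival time A_8=31
draw d_9=2: τ_9=4, arrival time A_9=35
draw d_10=1: τ_10=2, arrival time A_10=37
draw d_11=0: τ_11=3, arrival time A_11=40
N_t over t=0..11: 0:0 1:0 2:0 3:0 4:1 5:1 6:1 7:1 8:2 9:2 10:2 11:3

3


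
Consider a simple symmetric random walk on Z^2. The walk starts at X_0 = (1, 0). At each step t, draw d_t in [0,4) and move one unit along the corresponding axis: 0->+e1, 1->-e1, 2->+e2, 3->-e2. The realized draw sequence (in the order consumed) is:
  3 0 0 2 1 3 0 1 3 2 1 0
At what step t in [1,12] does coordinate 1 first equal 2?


t=0: X=(1, 0), d=3 → -e2, X_1=(1, -1)
t=1: X=(1, -1), d=0 → +e1, X_2=(2, -1)
t=2: X=(2, -1), d=0 → +e1, X_3=(3, -1)
t=3: X=(3, -1), d=2 → +e2, X_4=(3, 0)
t=4: X=(3, 0), d=1 → -e1, X_5=(2, 0)
t=5: X=(2, 0), d=3 → -e2, X_6=(2, -1)
t=6: X=(2, -1), d=0 → +e1, X_7=(3, -1)
t=7: X=(3, -1), d=1 → -e1, X_8=(2, -1)
t=8: X=(2, -1), d=3 → -e2, X_9=(2, -2)
t=9: X=(2, -2), d=2 → +e2, X_10=(2, -1)
t=10: X=(2, -1), d=1 → -e1, X_11=(1, -1)
t=11: X=(1, -1), d=0 → +e1, X_12=(2, -1)

2


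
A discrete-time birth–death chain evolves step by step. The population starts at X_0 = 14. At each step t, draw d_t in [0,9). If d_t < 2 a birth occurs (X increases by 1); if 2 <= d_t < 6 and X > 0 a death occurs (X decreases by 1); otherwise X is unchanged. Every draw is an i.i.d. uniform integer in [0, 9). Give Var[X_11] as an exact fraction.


550/81

X can drop by at most 1 per step and X_0 = 14 > T = 11, so X_t >= 14 − t >= 3 > 0 for every t <= 11: the floor at 0 (the 'and X > 0' condition) never binds. Hence X_11 = X_0 + Σ_{t<11} Y_t with i.i.d. increments Y_t = y(d_t) ∈ {+1, −1, 0}.
Outcome values over d=0..8: [1, 1, -1, -1, -1, -1, 0, 0, 0]
Σy = -2, Σy² = 6, M = 9
μ = -2/9 = -2/9,  σ² = 6/9 − (-2/9)² = 50/81
Independent increments: Var[X_11] = 11·σ² = 11·(50/81) = 550/81


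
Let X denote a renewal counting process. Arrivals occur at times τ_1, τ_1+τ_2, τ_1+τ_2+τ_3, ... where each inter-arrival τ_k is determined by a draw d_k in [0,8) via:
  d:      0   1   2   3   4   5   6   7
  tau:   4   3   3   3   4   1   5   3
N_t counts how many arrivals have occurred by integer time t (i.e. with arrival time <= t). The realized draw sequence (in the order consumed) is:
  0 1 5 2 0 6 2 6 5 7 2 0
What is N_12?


4

draw d_1=0: τ_1=4, arrival time A_1=4
draw d_2=1: τ_2=3, arrival time A_2=7
draw d_3=5: τ_3=1, arrival time A_3=8
draw d_4=2: τ_4=3, arrival time A_4=11
draw d_5=0: τ_5=4, arrival time A_5=15
draw d_6=6: τ_6=5, arrival time A_6=20
draw d_7=2: τ_7=3, arrival time A_7=23
draw d_8=6: τ_8=5, arrival time A_8=28
draw d_9=5: τ_9=1, arrival time A_9=29
draw d_10=7: τ_10=3, arrival time A_10=32
draw d_11=2: τ_11=3, arrival time A_11=35
draw d_12=0: τ_12=4, arrival time A_12=39
N_t over t=0..12: 0:0 1:0 2:0 3:0 4:1 5:1 6:1 7:2 8:3 9:3 10:3 11:4 12:4


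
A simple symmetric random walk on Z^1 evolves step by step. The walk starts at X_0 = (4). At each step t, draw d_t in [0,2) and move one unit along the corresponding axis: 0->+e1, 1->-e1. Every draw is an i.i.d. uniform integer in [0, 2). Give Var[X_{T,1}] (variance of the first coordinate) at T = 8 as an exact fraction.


8

Outcome values over d=0..1: [1, -1]
Σy = 0, Σy² = 2, M = 2
μ = 0/2 = 0,  σ² = 2/2 − (0)² = 1
Independent increments: Var[X_8] = 8·σ² = 8·(1) = 8


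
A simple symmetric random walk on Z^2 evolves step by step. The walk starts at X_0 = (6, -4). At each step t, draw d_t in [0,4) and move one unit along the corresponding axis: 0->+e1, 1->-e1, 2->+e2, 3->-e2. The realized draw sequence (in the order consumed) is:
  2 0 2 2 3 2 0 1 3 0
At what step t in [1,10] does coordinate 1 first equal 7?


2

t=0: X=(6, -4), d=2 → +e2, X_1=(6, -3)
t=1: X=(6, -3), d=0 → +e1, X_2=(7, -3)
t=2: X=(7, -3), d=2 → +e2, X_3=(7, -2)
t=3: X=(7, -2), d=2 → +e2, X_4=(7, -1)
t=4: X=(7, -1), d=3 → -e2, X_5=(7, -2)
t=5: X=(7, -2), d=2 → +e2, X_6=(7, -1)
t=6: X=(7, -1), d=0 → +e1, X_7=(8, -1)
t=7: X=(8, -1), d=1 → -e1, X_8=(7, -1)
t=8: X=(7, -1), d=3 → -e2, X_9=(7, -2)
t=9: X=(7, -2), d=0 → +e1, X_10=(8, -2)


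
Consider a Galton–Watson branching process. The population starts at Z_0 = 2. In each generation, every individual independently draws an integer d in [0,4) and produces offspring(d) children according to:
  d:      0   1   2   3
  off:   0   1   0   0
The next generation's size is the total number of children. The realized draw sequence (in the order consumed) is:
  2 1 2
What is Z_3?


gen 0: Z_0=2, draws=[2, 1], offspring=[0, 1], Z_1=1
gen 1: Z_1=1, draws=[2], offspring=[0], Z_2=0
gen 2: Z_2=0, draws=[], offspring=[], Z_3=0

0


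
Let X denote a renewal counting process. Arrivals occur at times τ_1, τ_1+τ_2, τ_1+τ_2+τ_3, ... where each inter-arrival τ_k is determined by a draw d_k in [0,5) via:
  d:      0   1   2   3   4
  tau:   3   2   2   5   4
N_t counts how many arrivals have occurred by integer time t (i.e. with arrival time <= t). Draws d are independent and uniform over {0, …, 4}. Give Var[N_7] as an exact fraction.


Inter-arrival values over d=0..4: [3, 2, 2, 5, 4]
Each d has probability 1/5, so the pmf of τ is: f(2) = 2/5, f(3) = 1/5, f(4) = 1/5, f(5) = 1/5
Let p_n(j) = P(N_n = j), with p_0 = [1]. Condition on τ_1: p_n(0) = P(τ > n), and for j >= 1, p_n(j) = Σ_{k<=n} f(k)·p_{n−k}(j−1)
p_1 = [1]  (j = 0)
p_2 = [3/5, 2/5]  (j = 0..1)
p_3 = [2/5, 3/5]  (j = 0..1)
p_4 = [1/5, 16/25, 4/25]  (j = 0..2)
p_5 = [0, 17/25, 8/25]  (j = 0..2)
p_6 = [0, 12/25, 57/125, 8/125]  (j = 0..3)
p_7 = [0, 6/25, 3/5, 4/25]  (j = 0..3)
E[N_7] = Σ j·p_7(j) = 48/25;  E[N_7²] = Σ j²·p_7(j) = 102/25
Var[N_7] = 102/25 − (48/25)² = 246/625

246/625


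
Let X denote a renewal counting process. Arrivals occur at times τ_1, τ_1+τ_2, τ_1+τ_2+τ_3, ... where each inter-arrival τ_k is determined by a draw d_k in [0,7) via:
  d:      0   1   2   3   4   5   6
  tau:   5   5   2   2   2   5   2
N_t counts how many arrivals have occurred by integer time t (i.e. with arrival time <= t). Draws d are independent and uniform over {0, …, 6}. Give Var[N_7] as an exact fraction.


43560/117649

Inter-arrival values over d=0..6: [5, 5, 2, 2, 2, 5, 2]
Each d has probability 1/7, so the pmf of τ is: f(2) = 4/7, f(5) = 3/7
Let p_n(j) = P(N_n = j), with p_0 = [1]. Condition on τ_1: p_n(0) = P(τ > n), and for j >= 1, p_n(j) = Σ_{k<=n} f(k)·p_{n−k}(j−1)
p_1 = [1]  (j = 0)
p_2 = [3/7, 4/7]  (j = 0..1)
p_3 = [3/7, 4/7]  (j = 0..1)
p_4 = [3/7, 12/49, 16/49]  (j = 0..2)
p_5 = [0, 33/49, 16/49]  (j = 0..2)
p_6 = [0, 33/49, 48/343, 64/343]  (j = 0..3)
p_7 = [0, 9/49, 216/343, 64/343]  (j = 0..3)
E[N_7] = Σ j·p_7(j) = 687/343;  E[N_7²] = Σ j²·p_7(j) = 1503/343
Var[N_7] = 1503/343 − (687/343)² = 43560/117649


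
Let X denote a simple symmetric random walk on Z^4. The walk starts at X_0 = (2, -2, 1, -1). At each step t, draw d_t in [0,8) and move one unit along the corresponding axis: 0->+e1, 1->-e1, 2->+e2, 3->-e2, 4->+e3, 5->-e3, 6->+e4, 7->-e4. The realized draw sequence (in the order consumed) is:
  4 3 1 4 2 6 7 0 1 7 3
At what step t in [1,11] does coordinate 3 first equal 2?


t=0: X=(2, -2, 1, -1), d=4 → +e3, X_1=(2, -2, 2, -1)
t=1: X=(2, -2, 2, -1), d=3 → -e2, X_2=(2, -3, 2, -1)
t=2: X=(2, -3, 2, -1), d=1 → -e1, X_3=(1, -3, 2, -1)
t=3: X=(1, -3, 2, -1), d=4 → +e3, X_4=(1, -3, 3, -1)
t=4: X=(1, -3, 3, -1), d=2 → +e2, X_5=(1, -2, 3, -1)
t=5: X=(1, -2, 3, -1), d=6 → +e4, X_6=(1, -2, 3, 0)
t=6: X=(1, -2, 3, 0), d=7 → -e4, X_7=(1, -2, 3, -1)
t=7: X=(1, -2, 3, -1), d=0 → +e1, X_8=(2, -2, 3, -1)
t=8: X=(2, -2, 3, -1), d=1 → -e1, X_9=(1, -2, 3, -1)
t=9: X=(1, -2, 3, -1), d=7 → -e4, X_10=(1, -2, 3, -2)
t=10: X=(1, -2, 3, -2), d=3 → -e2, X_11=(1, -3, 3, -2)

1


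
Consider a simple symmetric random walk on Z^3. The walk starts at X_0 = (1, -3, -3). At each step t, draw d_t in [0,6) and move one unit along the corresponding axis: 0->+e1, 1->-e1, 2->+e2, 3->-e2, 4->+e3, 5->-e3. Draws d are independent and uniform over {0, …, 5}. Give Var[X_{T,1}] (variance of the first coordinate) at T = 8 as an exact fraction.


Outcome values over d=0..5: [1, -1, 0, 0, 0, 0]
Σy = 0, Σy² = 2, M = 6
μ = 0/6 = 0,  σ² = 2/6 − (0)² = 1/3
Independent increments: Var[X_8] = 8·σ² = 8·(1/3) = 8/3

8/3


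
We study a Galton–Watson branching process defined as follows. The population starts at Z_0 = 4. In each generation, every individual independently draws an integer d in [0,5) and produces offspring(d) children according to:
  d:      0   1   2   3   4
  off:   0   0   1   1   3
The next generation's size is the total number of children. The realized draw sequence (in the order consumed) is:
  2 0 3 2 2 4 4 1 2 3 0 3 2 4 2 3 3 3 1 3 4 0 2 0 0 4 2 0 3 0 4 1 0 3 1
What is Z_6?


gen 0: Z_0=4, draws=[2, 0, 3, 2], offspring=[1, 0, 1, 1], Z_1=3
gen 1: Z_1=3, draws=[2, 4, 4], offspring=[1, 3, 3], Z_2=7
gen 2: Z_2=7, draws=[1, 2, 3, 0, 3, 2, 4], offspring=[0, 1, 1, 0, 1, 1, 3], Z_3=7
gen 3: Z_3=7, draws=[2, 3, 3, 3, 1, 3, 4], offspring=[1, 1, 1, 1, 0, 1, 3], Z_4=8
gen 4: Z_4=8, draws=[0, 2, 0, 0, 4, 2, 0, 3], offspring=[0, 1, 0, 0, 3, 1, 0, 1], Z_5=6
gen 5: Z_5=6, draws=[0, 4, 1, 0, 3, 1], offspring=[0, 3, 0, 0, 1, 0], Z_6=4

4


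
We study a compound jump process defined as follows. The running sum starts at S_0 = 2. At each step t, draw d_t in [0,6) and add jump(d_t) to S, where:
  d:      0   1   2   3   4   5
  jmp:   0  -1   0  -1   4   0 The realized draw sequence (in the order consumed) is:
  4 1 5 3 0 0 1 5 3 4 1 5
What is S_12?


t=0: S=2, d=4, jump=4, S_1=6
t=1: S=6, d=1, jump=-1, S_2=5
t=2: S=5, d=5, jump=0, S_3=5
t=3: S=5, d=3, jump=-1, S_4=4
t=4: S=4, d=0, jump=0, S_5=4
t=5: S=4, d=0, jump=0, S_6=4
t=6: S=4, d=1, jump=-1, S_7=3
t=7: S=3, d=5, jump=0, S_8=3
t=8: S=3, d=3, jump=-1, S_9=2
t=9: S=2, d=4, jump=4, S_10=6
t=10: S=6, d=1, jump=-1, S_11=5
t=11: S=5, d=5, jump=0, S_12=5

5


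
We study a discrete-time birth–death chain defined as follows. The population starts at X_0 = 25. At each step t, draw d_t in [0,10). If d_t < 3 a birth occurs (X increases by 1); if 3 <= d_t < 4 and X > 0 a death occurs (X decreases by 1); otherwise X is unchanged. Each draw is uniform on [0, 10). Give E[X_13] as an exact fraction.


138/5

X can drop by at most 1 per step and X_0 = 25 > T = 13, so X_t >= 25 − t >= 12 > 0 for every t <= 13: the floor at 0 (the 'and X > 0' condition) never binds. Hence X_13 = X_0 + Σ_{t<13} Y_t with i.i.d. increments Y_t = y(d_t) ∈ {+1, −1, 0}.
Outcome values over d=0..9: [1, 1, 1, -1, 0, 0, 0, 0, 0, 0]
Σy = 2, Σy² = 4, M = 10
μ = 2/10 = 1/5,  σ² = 4/10 − (1/5)² = 9/25
E[X_13] = 25 + 13·(1/5) = 138/5


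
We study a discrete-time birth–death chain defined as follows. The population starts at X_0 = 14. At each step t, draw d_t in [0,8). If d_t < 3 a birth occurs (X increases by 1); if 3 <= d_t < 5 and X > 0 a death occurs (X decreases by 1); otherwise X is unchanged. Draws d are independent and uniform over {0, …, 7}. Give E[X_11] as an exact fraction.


X can drop by at most 1 per step and X_0 = 14 > T = 11, so X_t >= 14 − t >= 3 > 0 for every t <= 11: the floor at 0 (the 'and X > 0' condition) never binds. Hence X_11 = X_0 + Σ_{t<11} Y_t with i.i.d. increments Y_t = y(d_t) ∈ {+1, −1, 0}.
Outcome values over d=0..7: [1, 1, 1, -1, -1, 0, 0, 0]
Σy = 1, Σy² = 5, M = 8
μ = 1/8 = 1/8,  σ² = 5/8 − (1/8)² = 39/64
E[X_11] = 14 + 11·(1/8) = 123/8

123/8


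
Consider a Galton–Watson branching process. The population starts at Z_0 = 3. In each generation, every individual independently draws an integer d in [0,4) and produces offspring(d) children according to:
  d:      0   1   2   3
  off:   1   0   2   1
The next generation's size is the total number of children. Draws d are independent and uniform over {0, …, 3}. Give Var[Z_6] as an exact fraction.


Outcome values over d=0..3: [1, 0, 2, 1]
Σy = 4, Σy² = 6, M = 4
μ = 4/4 = 1,  σ² = 6/4 − (1)² = 1/2
V_0 = 0, E_0 = 3
V_1 = 1/2·E_0 + (1)²·V_0 = 3/2;  E_1 = 3
V_2 = 1/2·E_1 + (1)²·V_1 = 3;  E_2 = 3
V_3 = 1/2·E_2 + (1)²·V_2 = 9/2;  E_3 = 3
V_4 = 1/2·E_3 + (1)²·V_3 = 6;  E_4 = 3
V_5 = 1/2·E_4 + (1)²·V_4 = 15/2;  E_5 = 3
V_6 = 1/2·E_5 + (1)²·V_5 = 9;  E_6 = 3

9


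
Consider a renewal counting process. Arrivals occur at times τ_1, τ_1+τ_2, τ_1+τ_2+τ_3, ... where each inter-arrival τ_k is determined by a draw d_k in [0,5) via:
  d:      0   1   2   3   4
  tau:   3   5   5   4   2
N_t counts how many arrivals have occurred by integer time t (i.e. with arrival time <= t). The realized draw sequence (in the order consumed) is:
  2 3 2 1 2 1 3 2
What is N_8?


1

draw d_1=2: τ_1=5, arrival time A_1=5
draw d_2=3: τ_2=4, arrival time A_2=9
draw d_3=2: τ_3=5, arrival time A_3=14
draw d_4=1: τ_4=5, arrival time A_4=19
draw d_5=2: τ_5=5, arrival time A_5=24
draw d_6=1: τ_6=5, arrival time A_6=29
draw d_7=3: τ_7=4, arrival time A_7=33
draw d_8=2: τ_8=5, arrival time A_8=38
N_t over t=0..8: 0:0 1:0 2:0 3:0 4:0 5:1 6:1 7:1 8:1


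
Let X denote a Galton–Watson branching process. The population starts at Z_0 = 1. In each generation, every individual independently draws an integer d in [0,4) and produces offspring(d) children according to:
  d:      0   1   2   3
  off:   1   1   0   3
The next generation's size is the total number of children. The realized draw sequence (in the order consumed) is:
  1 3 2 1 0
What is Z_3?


gen 0: Z_0=1, draws=[1], offspring=[1], Z_1=1
gen 1: Z_1=1, draws=[3], offspring=[3], Z_2=3
gen 2: Z_2=3, draws=[2, 1, 0], offspring=[0, 1, 1], Z_3=2

2


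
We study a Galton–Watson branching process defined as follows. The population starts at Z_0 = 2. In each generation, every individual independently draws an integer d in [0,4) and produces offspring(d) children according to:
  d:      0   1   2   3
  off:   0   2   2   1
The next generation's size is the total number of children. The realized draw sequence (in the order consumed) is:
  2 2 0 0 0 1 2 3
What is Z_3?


3

gen 0: Z_0=2, draws=[2, 2], offspring=[2, 2], Z_1=4
gen 1: Z_1=4, draws=[0, 0, 0, 1], offspring=[0, 0, 0, 2], Z_2=2
gen 2: Z_2=2, draws=[2, 3], offspring=[2, 1], Z_3=3


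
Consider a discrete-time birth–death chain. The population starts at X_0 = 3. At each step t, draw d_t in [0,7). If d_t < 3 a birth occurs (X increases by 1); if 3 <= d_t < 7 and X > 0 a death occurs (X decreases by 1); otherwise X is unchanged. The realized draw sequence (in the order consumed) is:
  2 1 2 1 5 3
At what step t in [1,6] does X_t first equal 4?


1

t=0: X=3, d=2 → birth, X_1=4
t=1: X=4, d=1 → birth, X_2=5
t=2: X=5, d=2 → birth, X_3=6
t=3: X=6, d=1 → birth, X_4=7
t=4: X=7, d=5 → death, X_5=6
t=5: X=6, d=3 → death, X_6=5


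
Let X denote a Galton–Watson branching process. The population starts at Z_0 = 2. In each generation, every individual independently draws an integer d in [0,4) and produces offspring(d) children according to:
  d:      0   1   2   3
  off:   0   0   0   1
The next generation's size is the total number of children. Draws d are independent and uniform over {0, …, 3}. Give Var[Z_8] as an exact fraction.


65535/2147483648

Outcome values over d=0..3: [0, 0, 0, 1]
Σy = 1, Σy² = 1, M = 4
μ = 1/4 = 1/4,  σ² = 1/4 − (1/4)² = 3/16
V_0 = 0, E_0 = 2
V_1 = 3/16·E_0 + (1/4)²·V_0 = 3/8;  E_1 = 1/2
V_2 = 3/16·E_1 + (1/4)²·V_1 = 15/128;  E_2 = 1/8
V_3 = 3/16·E_2 + (1/4)²·V_2 = 63/2048;  E_3 = 1/32
V_4 = 3/16·E_3 + (1/4)²·V_3 = 255/32768;  E_4 = 1/128
V_5 = 3/16·E_4 + (1/4)²·V_4 = 1023/524288;  E_5 = 1/512
V_6 = 3/16·E_5 + (1/4)²·V_5 = 4095/8388608;  E_6 = 1/2048
V_7 = 3/16·E_6 + (1/4)²·V_6 = 16383/134217728;  E_7 = 1/8192
V_8 = 3/16·E_7 + (1/4)²·V_7 = 65535/2147483648;  E_8 = 1/32768


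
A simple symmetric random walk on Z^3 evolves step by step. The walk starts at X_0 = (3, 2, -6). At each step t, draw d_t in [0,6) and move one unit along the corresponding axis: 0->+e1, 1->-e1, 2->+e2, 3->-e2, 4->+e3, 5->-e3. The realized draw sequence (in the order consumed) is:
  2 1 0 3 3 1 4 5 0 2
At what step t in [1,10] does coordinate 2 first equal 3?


t=0: X=(3, 2, -6), d=2 → +e2, X_1=(3, 3, -6)
t=1: X=(3, 3, -6), d=1 → -e1, X_2=(2, 3, -6)
t=2: X=(2, 3, -6), d=0 → +e1, X_3=(3, 3, -6)
t=3: X=(3, 3, -6), d=3 → -e2, X_4=(3, 2, -6)
t=4: X=(3, 2, -6), d=3 → -e2, X_5=(3, 1, -6)
t=5: X=(3, 1, -6), d=1 → -e1, X_6=(2, 1, -6)
t=6: X=(2, 1, -6), d=4 → +e3, X_7=(2, 1, -5)
t=7: X=(2, 1, -5), d=5 → -e3, X_8=(2, 1, -6)
t=8: X=(2, 1, -6), d=0 → +e1, X_9=(3, 1, -6)
t=9: X=(3, 1, -6), d=2 → +e2, X_10=(3, 2, -6)

1


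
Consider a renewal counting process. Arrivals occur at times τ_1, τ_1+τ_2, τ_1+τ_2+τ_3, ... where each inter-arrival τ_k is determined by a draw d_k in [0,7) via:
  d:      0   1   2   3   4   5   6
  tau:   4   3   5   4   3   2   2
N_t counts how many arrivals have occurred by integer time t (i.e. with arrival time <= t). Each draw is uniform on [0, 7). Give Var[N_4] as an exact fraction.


530/2401

Inter-arrival values over d=0..6: [4, 3, 5, 4, 3, 2, 2]
Each d has probability 1/7, so the pmf of τ is: f(2) = 2/7, f(3) = 2/7, f(4) = 2/7, f(5) = 1/7
Let p_n(j) = P(N_n = j), with p_0 = [1]. Condition on τ_1: p_n(0) = P(τ > n), and for j >= 1, p_n(j) = Σ_{k<=n} f(k)·p_{n−k}(j−1)
p_1 = [1]  (j = 0)
p_2 = [5/7, 2/7]  (j = 0..1)
p_3 = [3/7, 4/7]  (j = 0..1)
p_4 = [1/7, 38/49, 4/49]  (j = 0..2)
E[N_4] = Σ j·p_4(j) = 46/49;  E[N_4²] = Σ j²·p_4(j) = 54/49
Var[N_4] = 54/49 − (46/49)² = 530/2401


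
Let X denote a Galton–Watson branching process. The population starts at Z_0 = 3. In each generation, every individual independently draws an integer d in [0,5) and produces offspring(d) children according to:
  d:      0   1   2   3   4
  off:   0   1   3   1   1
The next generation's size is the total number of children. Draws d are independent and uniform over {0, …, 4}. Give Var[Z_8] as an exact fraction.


25980118889472/152587890625

Outcome values over d=0..4: [0, 1, 3, 1, 1]
Σy = 6, Σy² = 12, M = 5
μ = 6/5 = 6/5,  σ² = 12/5 − (6/5)² = 24/25
V_0 = 0, E_0 = 3
V_1 = 24/25·E_0 + (6/5)²·V_0 = 72/25;  E_1 = 18/5
V_2 = 24/25·E_1 + (6/5)²·V_1 = 4752/625;  E_2 = 108/25
V_3 = 24/25·E_2 + (6/5)²·V_2 = 235872/15625;  E_3 = 648/125
V_4 = 24/25·E_3 + (6/5)²·V_3 = 10435392/390625;  E_4 = 3888/625
V_5 = 24/25·E_4 + (6/5)²·V_4 = 433994112/9765625;  E_5 = 23328/3125
V_6 = 24/25·E_5 + (6/5)²·V_5 = 17373388032/244140625;  E_6 = 139968/15625
V_7 = 24/25·E_6 + (6/5)²·V_6 = 677929969152/6103515625;  E_7 = 839808/78125
V_8 = 24/25·E_7 + (6/5)²·V_7 = 25980118889472/152587890625;  E_8 = 5038848/390625


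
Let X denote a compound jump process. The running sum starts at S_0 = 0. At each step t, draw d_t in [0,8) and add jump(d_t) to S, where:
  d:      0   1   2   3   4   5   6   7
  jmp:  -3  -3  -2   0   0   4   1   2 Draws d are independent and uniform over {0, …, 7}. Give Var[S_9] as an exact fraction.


3087/64

Outcome values over d=0..7: [-3, -3, -2, 0, 0, 4, 1, 2]
Σy = -1, Σy² = 43, M = 8
μ = -1/8 = -1/8,  σ² = 43/8 − (-1/8)² = 343/64
Independent increments: Var[S_9] = 9·σ² = 9·(343/64) = 3087/64


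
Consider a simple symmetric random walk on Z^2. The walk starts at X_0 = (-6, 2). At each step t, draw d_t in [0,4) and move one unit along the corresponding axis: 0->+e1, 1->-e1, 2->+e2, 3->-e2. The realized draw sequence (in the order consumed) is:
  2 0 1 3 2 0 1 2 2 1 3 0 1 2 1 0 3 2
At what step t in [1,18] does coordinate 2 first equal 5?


9

t=0: X=(-6, 2), d=2 → +e2, X_1=(-6, 3)
t=1: X=(-6, 3), d=0 → +e1, X_2=(-5, 3)
t=2: X=(-5, 3), d=1 → -e1, X_3=(-6, 3)
t=3: X=(-6, 3), d=3 → -e2, X_4=(-6, 2)
t=4: X=(-6, 2), d=2 → +e2, X_5=(-6, 3)
t=5: X=(-6, 3), d=0 → +e1, X_6=(-5, 3)
t=6: X=(-5, 3), d=1 → -e1, X_7=(-6, 3)
t=7: X=(-6, 3), d=2 → +e2, X_8=(-6, 4)
t=8: X=(-6, 4), d=2 → +e2, X_9=(-6, 5)
t=9: X=(-6, 5), d=1 → -e1, X_10=(-7, 5)
t=10: X=(-7, 5), d=3 → -e2, X_11=(-7, 4)
t=11: X=(-7, 4), d=0 → +e1, X_12=(-6, 4)
t=12: X=(-6, 4), d=1 → -e1, X_13=(-7, 4)
t=13: X=(-7, 4), d=2 → +e2, X_14=(-7, 5)
t=14: X=(-7, 5), d=1 → -e1, X_15=(-8, 5)
t=15: X=(-8, 5), d=0 → +e1, X_16=(-7, 5)
t=16: X=(-7, 5), d=3 → -e2, X_17=(-7, 4)
t=17: X=(-7, 4), d=2 → +e2, X_18=(-7, 5)


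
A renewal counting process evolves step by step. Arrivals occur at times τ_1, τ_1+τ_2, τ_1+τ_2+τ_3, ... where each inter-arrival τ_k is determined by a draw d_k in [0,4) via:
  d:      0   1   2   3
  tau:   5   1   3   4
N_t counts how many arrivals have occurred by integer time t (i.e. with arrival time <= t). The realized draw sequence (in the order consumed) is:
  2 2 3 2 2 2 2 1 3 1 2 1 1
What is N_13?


draw d_1=2: τ_1=3, arrival time A_1=3
draw d_2=2: τ_2=3, arrival time A_2=6
draw d_3=3: τ_3=4, arrival time A_3=10
draw d_4=2: τ_4=3, arrival time A_4=13
draw d_5=2: τ_5=3, arrival time A_5=16
draw d_6=2: τ_6=3, arrival time A_6=19
draw d_7=2: τ_7=3, arrival time A_7=22
draw d_8=1: τ_8=1, arrival time A_8=23
draw d_9=3: τ_9=4, arrival time A_9=27
draw d_10=1: τ_10=1, arrival time A_10=28
draw d_11=2: τ_11=3, arrival time A_11=31
draw d_12=1: τ_12=1, arrival time A_12=32
draw d_13=1: τ_13=1, arrival time A_13=33
N_t over t=0..13: 0:0 1:0 2:0 3:1 4:1 5:1 6:2 7:2 8:2 9:2 10:3 11:3 12:3 13:4

4


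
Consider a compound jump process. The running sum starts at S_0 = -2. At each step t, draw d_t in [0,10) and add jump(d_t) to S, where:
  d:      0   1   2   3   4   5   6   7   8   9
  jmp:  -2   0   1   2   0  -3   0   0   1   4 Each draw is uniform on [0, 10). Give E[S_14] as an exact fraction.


Outcome values over d=0..9: [-2, 0, 1, 2, 0, -3, 0, 0, 1, 4]
Σy = 3, Σy² = 35, M = 10
μ = 3/10 = 3/10,  σ² = 35/10 − (3/10)² = 341/100
E[S_14] = -2 + 14·(3/10) = 11/5

11/5


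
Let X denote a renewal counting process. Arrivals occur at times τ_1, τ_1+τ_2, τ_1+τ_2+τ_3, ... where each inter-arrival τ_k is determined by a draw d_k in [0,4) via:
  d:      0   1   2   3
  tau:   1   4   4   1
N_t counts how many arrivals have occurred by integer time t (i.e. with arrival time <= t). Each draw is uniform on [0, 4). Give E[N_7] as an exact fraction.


335/128

Inter-arrival values over d=0..3: [1, 4, 4, 1]
Each d has probability 1/4, so the pmf of τ is: f(1) = 1/2, f(4) = 1/2
Renewal equation for m(n) = E[N_n]: condition on τ_1 = k (if k <= n, one arrival plus a fresh copy on the remaining n−k steps): m(n) = F(n) + Σ_{k<=n} f(k)·m(n−k), where F(n) = P(τ <= n) and m(0) = 0
m(1) = F(1) = 1/2
m(2) = F(2) + f(1)·m(1) = 1/2 + 1/2·1/2 = 3/4
m(3) = F(3) + f(1)·m(2) = 1/2 + 1/2·3/4 = 7/8
m(4) = F(4) + f(1)·m(3) = 1 + 1/2·7/8 = 23/16
m(5) = F(5) + f(1)·m(4) + f(4)·m(1) = 1 + 1/2·23/16 + 1/2·1/2 = 63/32
m(6) = F(6) + f(1)·m(5) + f(4)·m(2) = 1 + 1/2·63/32 + 1/2·3/4 = 151/64
m(7) = F(7) + f(1)·m(6) + f(4)·m(3) = 1 + 1/2·151/64 + 1/2·7/8 = 335/128
E[N_7] = m(7) = 335/128


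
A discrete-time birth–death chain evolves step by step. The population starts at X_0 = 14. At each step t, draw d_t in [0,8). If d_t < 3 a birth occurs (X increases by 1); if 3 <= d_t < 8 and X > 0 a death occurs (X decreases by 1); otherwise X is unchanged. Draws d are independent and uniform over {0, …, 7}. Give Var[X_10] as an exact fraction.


75/8

X can drop by at most 1 per step and X_0 = 14 > T = 10, so X_t >= 14 − t >= 4 > 0 for every t <= 10: the floor at 0 (the 'and X > 0' condition) never binds. Hence X_10 = X_0 + Σ_{t<10} Y_t with i.i.d. increments Y_t = y(d_t) ∈ {+1, −1, 0}.
Outcome values over d=0..7: [1, 1, 1, -1, -1, -1, -1, -1]
Σy = -2, Σy² = 8, M = 8
μ = -2/8 = -1/4,  σ² = 8/8 − (-1/4)² = 15/16
Independent increments: Var[X_10] = 10·σ² = 10·(15/16) = 75/8


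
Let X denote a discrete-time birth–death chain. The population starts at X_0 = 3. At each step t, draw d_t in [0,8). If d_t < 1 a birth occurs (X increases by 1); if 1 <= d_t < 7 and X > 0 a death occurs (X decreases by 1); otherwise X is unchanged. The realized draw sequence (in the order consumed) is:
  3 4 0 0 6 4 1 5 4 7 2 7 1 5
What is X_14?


t=0: X=3, d=3 → death, X_1=2
t=1: X=2, d=4 → death, X_2=1
t=2: X=1, d=0 → birth, X_3=2
t=3: X=2, d=0 → birth, X_4=3
t=4: X=3, d=6 → death, X_5=2
t=5: X=2, d=4 → death, X_6=1
t=6: X=1, d=1 → death, X_7=0
t=7: X=0, d=5 → hold, X_8=0
t=8: X=0, d=4 → hold, X_9=0
t=9: X=0, d=7 → hold, X_10=0
t=10: X=0, d=2 → hold, X_11=0
t=11: X=0, d=7 → hold, X_12=0
t=12: X=0, d=1 → hold, X_13=0
t=13: X=0, d=5 → hold, X_14=0

0


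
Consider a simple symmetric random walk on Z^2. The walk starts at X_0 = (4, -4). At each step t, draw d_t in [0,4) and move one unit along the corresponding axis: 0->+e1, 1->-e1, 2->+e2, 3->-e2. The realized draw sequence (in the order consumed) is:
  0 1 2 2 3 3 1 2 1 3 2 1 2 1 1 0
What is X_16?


t=0: X=(4, -4), d=0 → +e1, X_1=(5, -4)
t=1: X=(5, -4), d=1 → -e1, X_2=(4, -4)
t=2: X=(4, -4), d=2 → +e2, X_3=(4, -3)
t=3: X=(4, -3), d=2 → +e2, X_4=(4, -2)
t=4: X=(4, -2), d=3 → -e2, X_5=(4, -3)
t=5: X=(4, -3), d=3 → -e2, X_6=(4, -4)
t=6: X=(4, -4), d=1 → -e1, X_7=(3, -4)
t=7: X=(3, -4), d=2 → +e2, X_8=(3, -3)
t=8: X=(3, -3), d=1 → -e1, X_9=(2, -3)
t=9: X=(2, -3), d=3 → -e2, X_10=(2, -4)
t=10: X=(2, -4), d=2 → +e2, X_11=(2, -3)
t=11: X=(2, -3), d=1 → -e1, X_12=(1, -3)
t=12: X=(1, -3), d=2 → +e2, X_13=(1, -2)
t=13: X=(1, -2), d=1 → -e1, X_14=(0, -2)
t=14: X=(0, -2), d=1 → -e1, X_15=(-1, -2)
t=15: X=(-1, -2), d=0 → +e1, X_16=(0, -2)

(0, -2)


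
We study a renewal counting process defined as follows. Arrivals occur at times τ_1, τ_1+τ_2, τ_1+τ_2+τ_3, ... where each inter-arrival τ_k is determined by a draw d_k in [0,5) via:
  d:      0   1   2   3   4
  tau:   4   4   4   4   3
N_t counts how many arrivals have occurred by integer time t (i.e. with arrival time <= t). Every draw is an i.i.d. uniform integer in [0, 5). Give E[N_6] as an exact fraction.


Inter-arrival values over d=0..4: [4, 4, 4, 4, 3]
Each d has probability 1/5, so the pmf of τ is: f(3) = 1/5, f(4) = 4/5
Renewal equation for m(n) = E[N_n]: condition on τ_1 = k (if k <= n, one arrival plus a fresh copy on the remaining n−k steps): m(n) = F(n) + Σ_{k<=n} f(k)·m(n−k), where F(n) = P(τ <= n) and m(0) = 0
m(1) = F(1) = 0
m(2) = F(2) = 0
m(3) = F(3) = 1/5
m(4) = F(4) = 1
m(5) = F(5) = 1
m(6) = F(6) + f(3)·m(3) = 1 + 1/5·1/5 = 26/25
E[N_6] = m(6) = 26/25

26/25


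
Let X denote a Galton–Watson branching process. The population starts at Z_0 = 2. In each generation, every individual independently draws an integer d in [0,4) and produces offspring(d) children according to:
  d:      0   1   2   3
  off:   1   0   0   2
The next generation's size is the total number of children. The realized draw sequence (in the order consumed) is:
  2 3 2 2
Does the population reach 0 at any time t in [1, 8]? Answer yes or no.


yes

gen 0: Z_0=2, draws=[2, 3], offspring=[0, 2], Z_1=2
gen 1: Z_1=2, draws=[2, 2], offspring=[0, 0], Z_2=0
gen 2: Z_2=0, draws=[], offspring=[], Z_3=0
gen 3: Z_3=0, draws=[], offspring=[], Z_4=0
gen 4: Z_4=0, draws=[], offspring=[], Z_5=0
gen 5: Z_5=0, draws=[], offspring=[], Z_6=0
gen 6: Z_6=0, draws=[], offspring=[], Z_7=0
gen 7: Z_7=0, draws=[], offspring=[], Z_8=0


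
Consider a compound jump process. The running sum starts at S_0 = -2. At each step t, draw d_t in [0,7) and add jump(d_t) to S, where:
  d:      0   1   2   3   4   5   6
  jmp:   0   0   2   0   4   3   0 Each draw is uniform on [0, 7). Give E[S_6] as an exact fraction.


Outcome values over d=0..6: [0, 0, 2, 0, 4, 3, 0]
Σy = 9, Σy² = 29, M = 7
μ = 9/7 = 9/7,  σ² = 29/7 − (9/7)² = 122/49
E[S_6] = -2 + 6·(9/7) = 40/7

40/7


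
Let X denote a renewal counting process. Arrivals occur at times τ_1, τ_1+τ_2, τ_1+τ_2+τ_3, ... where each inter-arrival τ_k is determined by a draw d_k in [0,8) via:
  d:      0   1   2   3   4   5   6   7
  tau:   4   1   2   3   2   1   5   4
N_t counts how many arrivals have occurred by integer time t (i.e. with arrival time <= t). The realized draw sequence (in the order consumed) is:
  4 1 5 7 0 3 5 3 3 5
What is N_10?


draw d_1=4: τ_1=2, arrival time A_1=2
draw d_2=1: τ_2=1, arrival time A_2=3
draw d_3=5: τ_3=1, arrival time A_3=4
draw d_4=7: τ_4=4, arrival time A_4=8
draw d_5=0: τ_5=4, arrival time A_5=12
draw d_6=3: τ_6=3, arrival time A_6=15
draw d_7=5: τ_7=1, arrival time A_7=16
draw d_8=3: τ_8=3, arrival time A_8=19
draw d_9=3: τ_9=3, arrival time A_9=22
draw d_10=5: τ_10=1, arrival time A_10=23
N_t over t=0..10: 0:0 1:0 2:1 3:2 4:3 5:3 6:3 7:3 8:4 9:4 10:4

4


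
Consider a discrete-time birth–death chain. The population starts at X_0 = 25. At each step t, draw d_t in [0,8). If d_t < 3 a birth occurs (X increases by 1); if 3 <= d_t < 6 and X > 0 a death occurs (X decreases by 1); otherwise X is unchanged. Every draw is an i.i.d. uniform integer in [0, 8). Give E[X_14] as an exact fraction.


25

X can drop by at most 1 per step and X_0 = 25 > T = 14, so X_t >= 25 − t >= 11 > 0 for every t <= 14: the floor at 0 (the 'and X > 0' condition) never binds. Hence X_14 = X_0 + Σ_{t<14} Y_t with i.i.d. increments Y_t = y(d_t) ∈ {+1, −1, 0}.
Outcome values over d=0..7: [1, 1, 1, -1, -1, -1, 0, 0]
Σy = 0, Σy² = 6, M = 8
μ = 0/8 = 0,  σ² = 6/8 − (0)² = 3/4
E[X_14] = 25 + 14·(0) = 25


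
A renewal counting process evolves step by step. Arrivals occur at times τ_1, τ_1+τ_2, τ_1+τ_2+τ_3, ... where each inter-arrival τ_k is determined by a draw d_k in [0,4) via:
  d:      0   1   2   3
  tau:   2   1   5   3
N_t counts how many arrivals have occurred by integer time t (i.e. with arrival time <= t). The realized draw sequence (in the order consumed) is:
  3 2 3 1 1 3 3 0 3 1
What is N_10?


draw d_1=3: τ_1=3, arrival time A_1=3
draw d_2=2: τ_2=5, arrival time A_2=8
draw d_3=3: τ_3=3, arrival time A_3=11
draw d_4=1: τ_4=1, arrival time A_4=12
draw d_5=1: τ_5=1, arrival time A_5=13
draw d_6=3: τ_6=3, arrival time A_6=16
draw d_7=3: τ_7=3, arrival time A_7=19
draw d_8=0: τ_8=2, arrival time A_8=21
draw d_9=3: τ_9=3, arrival time A_9=24
draw d_10=1: τ_10=1, arrival time A_10=25
N_t over t=0..10: 0:0 1:0 2:0 3:1 4:1 5:1 6:1 7:1 8:2 9:2 10:2

2


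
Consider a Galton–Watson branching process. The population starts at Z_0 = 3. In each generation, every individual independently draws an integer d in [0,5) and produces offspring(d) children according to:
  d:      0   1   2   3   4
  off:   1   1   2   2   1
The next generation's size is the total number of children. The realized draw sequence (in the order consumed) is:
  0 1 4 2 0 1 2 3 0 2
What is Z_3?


7

gen 0: Z_0=3, draws=[0, 1, 4], offspring=[1, 1, 1], Z_1=3
gen 1: Z_1=3, draws=[2, 0, 1], offspring=[2, 1, 1], Z_2=4
gen 2: Z_2=4, draws=[2, 3, 0, 2], offspring=[2, 2, 1, 2], Z_3=7


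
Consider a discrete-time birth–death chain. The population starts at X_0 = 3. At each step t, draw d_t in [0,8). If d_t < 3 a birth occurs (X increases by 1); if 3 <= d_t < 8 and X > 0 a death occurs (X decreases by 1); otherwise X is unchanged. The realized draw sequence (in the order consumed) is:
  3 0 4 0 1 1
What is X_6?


t=0: X=3, d=3 → death, X_1=2
t=1: X=2, d=0 → birth, X_2=3
t=2: X=3, d=4 → death, X_3=2
t=3: X=2, d=0 → birth, X_4=3
t=4: X=3, d=1 → birth, X_5=4
t=5: X=4, d=1 → birth, X_6=5

5


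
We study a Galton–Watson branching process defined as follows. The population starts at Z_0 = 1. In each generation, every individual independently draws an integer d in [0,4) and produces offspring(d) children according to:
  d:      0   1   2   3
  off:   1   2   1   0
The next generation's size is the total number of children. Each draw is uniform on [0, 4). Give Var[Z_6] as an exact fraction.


3

Outcome values over d=0..3: [1, 2, 1, 0]
Σy = 4, Σy² = 6, M = 4
μ = 4/4 = 1,  σ² = 6/4 − (1)² = 1/2
V_0 = 0, E_0 = 1
V_1 = 1/2·E_0 + (1)²·V_0 = 1/2;  E_1 = 1
V_2 = 1/2·E_1 + (1)²·V_1 = 1;  E_2 = 1
V_3 = 1/2·E_2 + (1)²·V_2 = 3/2;  E_3 = 1
V_4 = 1/2·E_3 + (1)²·V_3 = 2;  E_4 = 1
V_5 = 1/2·E_4 + (1)²·V_4 = 5/2;  E_5 = 1
V_6 = 1/2·E_5 + (1)²·V_5 = 3;  E_6 = 1


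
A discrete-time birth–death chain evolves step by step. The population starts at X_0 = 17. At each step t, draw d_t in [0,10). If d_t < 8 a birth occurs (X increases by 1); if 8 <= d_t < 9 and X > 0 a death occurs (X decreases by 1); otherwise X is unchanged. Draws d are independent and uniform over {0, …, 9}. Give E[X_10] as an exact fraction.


X can drop by at most 1 per step and X_0 = 17 > T = 10, so X_t >= 17 − t >= 7 > 0 for every t <= 10: the floor at 0 (the 'and X > 0' condition) never binds. Hence X_10 = X_0 + Σ_{t<10} Y_t with i.i.d. increments Y_t = y(d_t) ∈ {+1, −1, 0}.
Outcome values over d=0..9: [1, 1, 1, 1, 1, 1, 1, 1, -1, 0]
Σy = 7, Σy² = 9, M = 10
μ = 7/10 = 7/10,  σ² = 9/10 − (7/10)² = 41/100
E[X_10] = 17 + 10·(7/10) = 24

24


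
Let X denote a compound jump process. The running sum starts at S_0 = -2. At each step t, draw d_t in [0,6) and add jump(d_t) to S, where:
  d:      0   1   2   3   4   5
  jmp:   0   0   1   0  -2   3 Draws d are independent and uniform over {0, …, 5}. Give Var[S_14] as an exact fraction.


280/9

Outcome values over d=0..5: [0, 0, 1, 0, -2, 3]
Σy = 2, Σy² = 14, M = 6
μ = 2/6 = 1/3,  σ² = 14/6 − (1/3)² = 20/9
Independent increments: Var[S_14] = 14·σ² = 14·(20/9) = 280/9


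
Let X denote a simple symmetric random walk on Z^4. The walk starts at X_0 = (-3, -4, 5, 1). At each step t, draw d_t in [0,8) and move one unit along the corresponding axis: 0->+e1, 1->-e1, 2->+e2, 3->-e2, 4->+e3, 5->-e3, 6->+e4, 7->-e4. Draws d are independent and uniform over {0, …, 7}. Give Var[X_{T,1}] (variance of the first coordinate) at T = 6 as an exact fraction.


3/2

Outcome values over d=0..7: [1, -1, 0, 0, 0, 0, 0, 0]
Σy = 0, Σy² = 2, M = 8
μ = 0/8 = 0,  σ² = 2/8 − (0)² = 1/4
Independent increments: Var[X_6] = 6·σ² = 6·(1/4) = 3/2


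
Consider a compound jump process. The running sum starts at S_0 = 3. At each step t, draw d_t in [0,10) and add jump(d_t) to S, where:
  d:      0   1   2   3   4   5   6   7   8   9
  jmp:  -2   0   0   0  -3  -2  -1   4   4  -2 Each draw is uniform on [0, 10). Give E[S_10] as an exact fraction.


1

Outcome values over d=0..9: [-2, 0, 0, 0, -3, -2, -1, 4, 4, -2]
Σy = -2, Σy² = 54, M = 10
μ = -2/10 = -1/5,  σ² = 54/10 − (-1/5)² = 134/25
E[S_10] = 3 + 10·(-1/5) = 1


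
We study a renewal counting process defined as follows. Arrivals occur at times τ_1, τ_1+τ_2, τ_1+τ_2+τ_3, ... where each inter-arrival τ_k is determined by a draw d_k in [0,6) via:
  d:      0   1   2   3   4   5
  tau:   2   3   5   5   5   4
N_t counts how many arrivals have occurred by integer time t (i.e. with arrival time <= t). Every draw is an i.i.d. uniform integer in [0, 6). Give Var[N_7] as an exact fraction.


203/729

Inter-arrival values over d=0..5: [2, 3, 5, 5, 5, 4]
Each d has probability 1/6, so the pmf of τ is: f(2) = 1/6, f(3) = 1/6, f(4) = 1/6, f(5) = 1/2
Let p_n(j) = P(N_n = j), with p_0 = [1]. Condition on τ_1: p_n(0) = P(τ > n), and for j >= 1, p_n(j) = Σ_{k<=n} f(k)·p_{n−k}(j−1)
p_1 = [1]  (j = 0)
p_2 = [5/6, 1/6]  (j = 0..1)
p_3 = [2/3, 1/3]  (j = 0..1)
p_4 = [1/2, 17/36, 1/36]  (j = 0..2)
p_5 = [0, 11/12, 1/12]  (j = 0..2)
p_6 = [0, 5/6, 35/216, 1/216]  (j = 0..3)
p_7 = [0, 11/18, 10/27, 1/54]  (j = 0..3)
E[N_7] = Σ j·p_7(j) = 38/27;  E[N_7²] = Σ j²·p_7(j) = 61/27
Var[N_7] = 61/27 − (38/27)² = 203/729


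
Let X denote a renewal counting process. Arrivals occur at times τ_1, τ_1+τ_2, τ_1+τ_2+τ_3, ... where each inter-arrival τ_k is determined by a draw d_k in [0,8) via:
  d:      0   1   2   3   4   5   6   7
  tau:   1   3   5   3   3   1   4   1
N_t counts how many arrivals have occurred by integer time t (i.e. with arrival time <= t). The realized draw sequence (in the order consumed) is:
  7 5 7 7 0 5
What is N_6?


6

draw d_1=7: τ_1=1, arrival time A_1=1
draw d_2=5: τ_2=1, arrival time A_2=2
draw d_3=7: τ_3=1, arrival time A_3=3
draw d_4=7: τ_4=1, arrival time A_4=4
draw d_5=0: τ_5=1, arrival time A_5=5
draw d_6=5: τ_6=1, arrival time A_6=6
N_t over t=0..6: 0:0 1:1 2:2 3:3 4:4 5:5 6:6


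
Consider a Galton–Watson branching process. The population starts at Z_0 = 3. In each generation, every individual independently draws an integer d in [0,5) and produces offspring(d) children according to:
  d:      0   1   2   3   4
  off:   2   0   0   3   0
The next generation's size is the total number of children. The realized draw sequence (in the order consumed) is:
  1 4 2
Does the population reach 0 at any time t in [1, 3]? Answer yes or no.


gen 0: Z_0=3, draws=[1, 4, 2], offspring=[0, 0, 0], Z_1=0
gen 1: Z_1=0, draws=[], offspring=[], Z_2=0
gen 2: Z_2=0, draws=[], offspring=[], Z_3=0

yes


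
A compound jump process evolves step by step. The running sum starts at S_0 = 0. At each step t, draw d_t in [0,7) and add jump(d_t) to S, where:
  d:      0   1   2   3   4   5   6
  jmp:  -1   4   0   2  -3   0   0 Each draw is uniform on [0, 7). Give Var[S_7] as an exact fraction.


Outcome values over d=0..6: [-1, 4, 0, 2, -3, 0, 0]
Σy = 2, Σy² = 30, M = 7
μ = 2/7 = 2/7,  σ² = 30/7 − (2/7)² = 206/49
Independent increments: Var[S_7] = 7·σ² = 7·(206/49) = 206/7

206/7


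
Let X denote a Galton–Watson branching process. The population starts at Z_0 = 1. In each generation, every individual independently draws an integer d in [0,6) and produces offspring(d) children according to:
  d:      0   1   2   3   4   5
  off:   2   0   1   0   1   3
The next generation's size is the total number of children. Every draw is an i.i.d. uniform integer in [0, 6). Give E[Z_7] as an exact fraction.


823543/279936

Outcome values over d=0..5: [2, 0, 1, 0, 1, 3]
Σy = 7, Σy² = 15, M = 6
μ = 7/6 = 7/6,  σ² = 15/6 − (7/6)² = 41/36
E[Z_0] = 1
E[Z_1] = 7/6·E[Z_0] = 7/6
E[Z_2] = 7/6·E[Z_1] = 49/36
E[Z_3] = 7/6·E[Z_2] = 343/216
E[Z_4] = 7/6·E[Z_3] = 2401/1296
E[Z_5] = 7/6·E[Z_4] = 16807/7776
E[Z_6] = 7/6·E[Z_5] = 117649/46656
E[Z_7] = 7/6·E[Z_6] = 823543/279936


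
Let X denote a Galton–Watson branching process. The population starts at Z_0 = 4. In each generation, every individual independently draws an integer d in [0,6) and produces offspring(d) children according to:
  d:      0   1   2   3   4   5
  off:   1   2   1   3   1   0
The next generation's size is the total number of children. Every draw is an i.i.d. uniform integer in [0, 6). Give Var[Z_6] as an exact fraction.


Outcome values over d=0..5: [1, 2, 1, 3, 1, 0]
Σy = 8, Σy² = 16, M = 6
μ = 8/6 = 4/3,  σ² = 16/6 − (4/3)² = 8/9
V_0 = 0, E_0 = 4
V_1 = 8/9·E_0 + (4/3)²·V_0 = 32/9;  E_1 = 16/3
V_2 = 8/9·E_1 + (4/3)²·V_1 = 896/81;  E_2 = 64/9
V_3 = 8/9·E_2 + (4/3)²·V_2 = 18944/729;  E_3 = 256/27
V_4 = 8/9·E_3 + (4/3)²·V_3 = 358400/6561;  E_4 = 1024/81
V_5 = 8/9·E_4 + (4/3)²·V_4 = 6397952/59049;  E_5 = 4096/243
V_6 = 8/9·E_5 + (4/3)²·V_5 = 110329856/531441;  E_6 = 16384/729

110329856/531441
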